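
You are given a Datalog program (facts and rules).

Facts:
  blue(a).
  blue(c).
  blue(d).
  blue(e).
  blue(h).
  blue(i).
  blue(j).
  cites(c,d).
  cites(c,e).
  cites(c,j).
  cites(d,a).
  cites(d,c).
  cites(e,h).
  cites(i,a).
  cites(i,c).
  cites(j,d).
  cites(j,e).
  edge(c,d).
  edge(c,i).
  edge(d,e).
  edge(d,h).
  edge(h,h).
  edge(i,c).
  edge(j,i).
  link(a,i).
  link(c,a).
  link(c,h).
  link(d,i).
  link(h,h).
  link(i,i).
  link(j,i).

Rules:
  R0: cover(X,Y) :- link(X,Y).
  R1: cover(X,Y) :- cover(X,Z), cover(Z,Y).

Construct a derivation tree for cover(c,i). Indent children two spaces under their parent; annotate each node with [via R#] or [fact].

round 1: derive cover(a,i) via R0 from link(a,i)
round 1: derive cover(c,a) via R0 from link(c,a)
round 1: derive cover(c,h) via R0 from link(c,h)
round 1: derive cover(d,i) via R0 from link(d,i)
round 1: derive cover(h,h) via R0 from link(h,h)
round 1: derive cover(i,i) via R0 from link(i,i)
round 1: derive cover(j,i) via R0 from link(j,i)
round 2: derive cover(c,i) via R1 from cover(c,a), cover(a,i)

cover(c,i)  [via R1]
  cover(c,a)  [via R0]
    link(c,a)  [fact]
  cover(a,i)  [via R0]
    link(a,i)  [fact]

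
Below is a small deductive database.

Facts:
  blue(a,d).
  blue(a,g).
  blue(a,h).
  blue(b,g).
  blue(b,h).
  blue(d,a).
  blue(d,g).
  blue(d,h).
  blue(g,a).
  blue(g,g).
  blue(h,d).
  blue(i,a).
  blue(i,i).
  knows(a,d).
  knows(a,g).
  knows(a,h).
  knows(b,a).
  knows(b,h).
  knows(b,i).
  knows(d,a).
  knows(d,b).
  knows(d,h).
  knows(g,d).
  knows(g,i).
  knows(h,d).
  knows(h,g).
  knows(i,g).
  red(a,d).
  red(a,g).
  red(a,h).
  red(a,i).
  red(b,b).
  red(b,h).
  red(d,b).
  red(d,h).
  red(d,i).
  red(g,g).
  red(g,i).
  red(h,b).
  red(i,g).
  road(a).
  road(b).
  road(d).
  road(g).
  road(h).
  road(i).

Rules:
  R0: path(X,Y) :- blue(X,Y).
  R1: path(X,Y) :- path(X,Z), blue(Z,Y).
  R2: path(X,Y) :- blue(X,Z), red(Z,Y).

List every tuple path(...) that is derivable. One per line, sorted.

path(a,a)
path(a,b)
path(a,d)
path(a,g)
path(a,h)
path(a,i)
path(b,a)
path(b,b)
path(b,d)
path(b,g)
path(b,h)
path(b,i)
path(d,a)
path(d,b)
path(d,d)
path(d,g)
path(d,h)
path(d,i)
path(g,a)
path(g,d)
path(g,g)
path(g,h)
path(g,i)
path(h,a)
path(h,b)
path(h,d)
path(h,g)
path(h,h)
path(h,i)
path(i,a)
path(i,d)
path(i,g)
path(i,h)
path(i,i)

round 1: derive path(a,d) via R0 from blue(a,d)
round 1: derive path(a,g) via R0 from blue(a,g)
round 1: derive path(a,h) via R0 from blue(a,h)
round 1: derive path(b,g) via R0 from blue(b,g)
round 1: derive path(b,h) via R0 from blue(b,h)
round 1: derive path(d,a) via R0 from blue(d,a)
round 1: derive path(d,g) via R0 from blue(d,g)
round 1: derive path(d,h) via R0 from blue(d,h)
round 1: derive path(g,a) via R0 from blue(g,a)
round 1: derive path(g,g) via R0 from blue(g,g)
round 1: derive path(h,d) via R0 from blue(h,d)
round 1: derive path(i,a) via R0 from blue(i,a)
round 1: derive path(i,i) via R0 from blue(i,i)
round 1: derive path(a,b) via R2 from blue(a,d), red(d,b)
round 1: derive path(a,i) via R2 from blue(a,d), red(d,i)
round 1: derive path(b,b) via R2 from blue(b,h), red(h,b)
round 1: derive path(b,i) via R2 from blue(b,g), red(g,i)
round 1: derive path(d,b) via R2 from blue(d,h), red(h,b)
round 1: derive path(d,d) via R2 from blue(d,a), red(a,d)
round 1: derive path(d,i) via R2 from blue(d,a), red(a,i)
round 1: derive path(g,d) via R2 from blue(g,a), red(a,d)
round 1: derive path(g,h) via R2 from blue(g,a), red(a,h)
round 1: derive path(g,i) via R2 from blue(g,a), red(a,i)
round 1: derive path(h,b) via R2 from blue(h,d), red(d,b)
round 1: derive path(h,h) via R2 from blue(h,d), red(d,h)
round 1: derive path(h,i) via R2 from blue(h,d), red(d,i)
round 1: derive path(i,d) via R2 from blue(i,a), red(a,d)
round 1: derive path(i,g) via R2 from blue(i,a), red(a,g)
round 1: derive path(i,h) via R2 from blue(i,a), red(a,h)
round 2: derive path(a,a) via R1 from path(a,d), blue(d,a)
round 2: derive path(b,a) via R1 from path(b,g), blue(g,a)
round 2: derive path(b,d) via R1 from path(b,h), blue(h,d)
round 2: derive path(h,a) via R1 from path(h,d), blue(d,a)
round 2: derive path(h,g) via R1 from path(h,b), blue(b,g)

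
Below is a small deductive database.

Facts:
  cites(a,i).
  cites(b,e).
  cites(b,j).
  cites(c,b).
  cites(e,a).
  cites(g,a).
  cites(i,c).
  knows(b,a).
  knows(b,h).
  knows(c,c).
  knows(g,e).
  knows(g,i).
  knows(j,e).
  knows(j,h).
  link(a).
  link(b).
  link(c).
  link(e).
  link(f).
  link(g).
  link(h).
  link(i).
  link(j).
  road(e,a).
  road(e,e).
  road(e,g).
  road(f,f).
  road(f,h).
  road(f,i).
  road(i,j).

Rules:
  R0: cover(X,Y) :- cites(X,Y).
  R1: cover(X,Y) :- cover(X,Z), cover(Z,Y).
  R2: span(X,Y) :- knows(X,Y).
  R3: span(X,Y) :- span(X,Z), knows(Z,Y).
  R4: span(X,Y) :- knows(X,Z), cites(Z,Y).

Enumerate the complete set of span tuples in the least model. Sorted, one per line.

span(b,a)
span(b,h)
span(b,i)
span(c,a)
span(c,b)
span(c,c)
span(c,h)
span(g,a)
span(g,c)
span(g,e)
span(g,i)
span(j,a)
span(j,e)
span(j,h)

round 1: derive span(b,a) via R2 from knows(b,a)
round 1: derive span(b,h) via R2 from knows(b,h)
round 1: derive span(c,c) via R2 from knows(c,c)
round 1: derive span(g,e) via R2 from knows(g,e)
round 1: derive span(g,i) via R2 from knows(g,i)
round 1: derive span(j,e) via R2 from knows(j,e)
round 1: derive span(j,h) via R2 from knows(j,h)
round 1: derive span(b,i) via R4 from knows(b,a), cites(a,i)
round 1: derive span(c,b) via R4 from knows(c,c), cites(c,b)
round 1: derive span(g,a) via R4 from knows(g,e), cites(e,a)
round 1: derive span(g,c) via R4 from knows(g,i), cites(i,c)
round 1: derive span(j,a) via R4 from knows(j,e), cites(e,a)
round 2: derive span(c,a) via R3 from span(c,b), knows(b,a)
round 2: derive span(c,h) via R3 from span(c,b), knows(b,h)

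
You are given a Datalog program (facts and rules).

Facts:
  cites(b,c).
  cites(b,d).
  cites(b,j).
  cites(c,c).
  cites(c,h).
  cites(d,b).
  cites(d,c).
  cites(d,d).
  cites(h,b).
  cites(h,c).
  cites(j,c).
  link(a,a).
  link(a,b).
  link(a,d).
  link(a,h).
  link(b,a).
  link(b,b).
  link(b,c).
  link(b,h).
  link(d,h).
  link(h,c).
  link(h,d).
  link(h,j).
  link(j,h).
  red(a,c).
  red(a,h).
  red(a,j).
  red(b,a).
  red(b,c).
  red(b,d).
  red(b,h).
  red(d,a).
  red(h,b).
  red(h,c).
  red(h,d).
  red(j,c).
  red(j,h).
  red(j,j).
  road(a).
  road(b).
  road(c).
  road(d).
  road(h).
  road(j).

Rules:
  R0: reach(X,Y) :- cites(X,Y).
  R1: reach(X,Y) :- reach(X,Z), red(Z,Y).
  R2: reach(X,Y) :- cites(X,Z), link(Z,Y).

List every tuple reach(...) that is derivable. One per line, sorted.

reach(b,a)
reach(b,b)
reach(b,c)
reach(b,d)
reach(b,h)
reach(b,j)
reach(c,a)
reach(c,b)
reach(c,c)
reach(c,d)
reach(c,h)
reach(c,j)
reach(d,a)
reach(d,b)
reach(d,c)
reach(d,d)
reach(d,h)
reach(d,j)
reach(h,a)
reach(h,b)
reach(h,c)
reach(h,d)
reach(h,h)
reach(h,j)
reach(j,c)

round 1: derive reach(b,c) via R0 from cites(b,c)
round 1: derive reach(b,d) via R0 from cites(b,d)
round 1: derive reach(b,j) via R0 from cites(b,j)
round 1: derive reach(c,c) via R0 from cites(c,c)
round 1: derive reach(c,h) via R0 from cites(c,h)
round 1: derive reach(d,b) via R0 from cites(d,b)
round 1: derive reach(d,c) via R0 from cites(d,c)
round 1: derive reach(d,d) via R0 from cites(d,d)
round 1: derive reach(h,b) via R0 from cites(h,b)
round 1: derive reach(h,c) via R0 from cites(h,c)
round 1: derive reach(j,c) via R0 from cites(j,c)
round 1: derive reach(b,h) via R2 from cites(b,d), link(d,h)
round 1: derive reach(c,d) via R2 from cites(c,h), link(h,d)
round 1: derive reach(c,j) via R2 from cites(c,h), link(h,j)
round 1: derive reach(d,a) via R2 from cites(d,b), link(b,a)
round 1: derive reach(d,h) via R2 from cites(d,b), link(b,h)
round 1: derive reach(h,a) via R2 from cites(h,b), link(b,a)
round 1: derive reach(h,h) via R2 from cites(h,b), link(b,h)
round 2: derive reach(b,a) via R1 from reach(b,d), red(d,a)
round 2: derive reach(b,b) via R1 from reach(b,h), red(h,b)
round 2: derive reach(c,a) via R1 from reach(c,d), red(d,a)
round 2: derive reach(c,b) via R1 from reach(c,h), red(h,b)
round 2: derive reach(d,j) via R1 from reach(d,a), red(a,j)
round 2: derive reach(h,d) via R1 from reach(h,b), red(b,d)
round 2: derive reach(h,j) via R1 from reach(h,a), red(a,j)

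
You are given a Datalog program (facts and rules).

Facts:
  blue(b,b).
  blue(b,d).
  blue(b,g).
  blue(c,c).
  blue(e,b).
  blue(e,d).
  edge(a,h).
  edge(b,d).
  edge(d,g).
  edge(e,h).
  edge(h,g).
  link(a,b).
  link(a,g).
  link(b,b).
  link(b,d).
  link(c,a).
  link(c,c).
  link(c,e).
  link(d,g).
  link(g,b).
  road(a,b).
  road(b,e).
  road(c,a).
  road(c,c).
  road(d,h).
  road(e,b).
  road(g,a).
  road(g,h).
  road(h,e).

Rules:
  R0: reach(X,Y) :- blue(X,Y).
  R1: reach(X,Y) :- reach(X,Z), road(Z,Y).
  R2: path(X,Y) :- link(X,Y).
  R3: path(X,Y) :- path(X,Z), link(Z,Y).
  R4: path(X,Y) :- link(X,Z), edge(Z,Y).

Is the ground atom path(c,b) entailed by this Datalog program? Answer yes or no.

round 1: derive path(a,b) via R2 from link(a,b)
round 1: derive path(a,g) via R2 from link(a,g)
round 1: derive path(b,b) via R2 from link(b,b)
round 1: derive path(b,d) via R2 from link(b,d)
round 1: derive path(c,a) via R2 from link(c,a)
round 1: derive path(c,c) via R2 from link(c,c)
round 1: derive path(c,e) via R2 from link(c,e)
round 1: derive path(d,g) via R2 from link(d,g)
round 1: derive path(g,b) via R2 from link(g,b)
round 1: derive path(a,d) via R4 from link(a,b), edge(b,d)
round 1: derive path(b,g) via R4 from link(b,d), edge(d,g)
round 1: derive path(c,h) via R4 from link(c,a), edge(a,h)
round 1: derive path(g,d) via R4 from link(g,b), edge(b,d)
round 2: derive path(c,b) via R3 from path(c,a), link(a,b)
round 2: derive path(c,g) via R3 from path(c,a), link(a,g)
round 2: derive path(d,b) via R3 from path(d,g), link(g,b)
round 2: derive path(g,g) via R3 from path(g,d), link(d,g)
round 3: derive path(c,d) via R3 from path(c,b), link(b,d)
round 3: derive path(d,d) via R3 from path(d,b), link(b,d)

yes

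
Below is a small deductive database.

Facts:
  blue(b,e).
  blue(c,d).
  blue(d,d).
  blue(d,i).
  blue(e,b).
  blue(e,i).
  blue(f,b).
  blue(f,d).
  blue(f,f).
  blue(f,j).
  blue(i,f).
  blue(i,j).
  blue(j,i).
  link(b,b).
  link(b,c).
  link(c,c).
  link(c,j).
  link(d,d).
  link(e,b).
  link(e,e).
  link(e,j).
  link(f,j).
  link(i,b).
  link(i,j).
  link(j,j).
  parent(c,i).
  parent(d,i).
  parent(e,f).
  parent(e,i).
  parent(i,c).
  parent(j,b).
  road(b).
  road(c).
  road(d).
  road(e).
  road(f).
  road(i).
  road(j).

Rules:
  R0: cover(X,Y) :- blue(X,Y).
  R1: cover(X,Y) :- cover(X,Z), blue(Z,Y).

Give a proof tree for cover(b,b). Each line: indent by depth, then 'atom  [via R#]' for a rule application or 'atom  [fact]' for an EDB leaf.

round 1: derive cover(b,e) via R0 from blue(b,e)
round 1: derive cover(c,d) via R0 from blue(c,d)
round 1: derive cover(d,d) via R0 from blue(d,d)
round 1: derive cover(d,i) via R0 from blue(d,i)
round 1: derive cover(e,b) via R0 from blue(e,b)
round 1: derive cover(e,i) via R0 from blue(e,i)
round 1: derive cover(f,b) via R0 from blue(f,b)
round 1: derive cover(f,d) via R0 from blue(f,d)
round 1: derive cover(f,f) via R0 from blue(f,f)
round 1: derive cover(f,j) via R0 from blue(f,j)
round 1: derive cover(i,f) via R0 from blue(i,f)
round 1: derive cover(i,j) via R0 from blue(i,j)
round 1: derive cover(j,i) via R0 from blue(j,i)
round 2: derive cover(b,b) via R1 from cover(b,e), blue(e,b)
round 2: derive cover(b,i) via R1 from cover(b,e), blue(e,i)
round 2: derive cover(c,i) via R1 from cover(c,d), blue(d,i)
round 2: derive cover(d,f) via R1 from cover(d,i), blue(i,f)
round 2: derive cover(d,j) via R1 from cover(d,i), blue(i,j)
round 2: derive cover(e,e) via R1 from cover(e,b), blue(b,e)
round 2: derive cover(e,f) via R1 from cover(e,i), blue(i,f)
round 2: derive cover(e,j) via R1 from cover(e,i), blue(i,j)
round 2: derive cover(f,e) via R1 from cover(f,b), blue(b,e)
round 2: derive cover(f,i) via R1 from cover(f,d), blue(d,i)
round 2: derive cover(i,b) via R1 from cover(i,f), blue(f,b)
round 2: derive cover(i,d) via R1 from cover(i,f), blue(f,d)
round 2: derive cover(i,i) via R1 from cover(i,j), blue(j,i)
round 2: derive cover(j,f) via R1 from cover(j,i), blue(i,f)
round 2: derive cover(j,j) via R1 from cover(j,i), blue(i,j)
round 3: derive cover(b,f) via R1 from cover(b,i), blue(i,f)
round 3: derive cover(b,j) via R1 from cover(b,i), blue(i,j)
round 3: derive cover(c,f) via R1 from cover(c,i), blue(i,f)
round 3: derive cover(c,j) via R1 from cover(c,i), blue(i,j)
round 3: derive cover(d,b) via R1 from cover(d,f), blue(f,b)
round 3: derive cover(e,d) via R1 from cover(e,f), blue(f,d)
round 3: derive cover(i,e) via R1 from cover(i,b), blue(b,e)
round 3: derive cover(j,b) via R1 from cover(j,f), blue(f,b)
round 3: derive cover(j,d) via R1 from cover(j,f), blue(f,d)
round 4: derive cover(b,d) via R1 from cover(b,f), blue(f,d)
round 4: derive cover(c,b) via R1 from cover(c,f), blue(f,b)
round 4: derive cover(d,e) via R1 from cover(d,b), blue(b,e)
round 4: derive cover(j,e) via R1 from cover(j,b), blue(b,e)
round 5: derive cover(c,e) via R1 from cover(c,b), blue(b,e)

cover(b,b)  [via R1]
  cover(b,e)  [via R0]
    blue(b,e)  [fact]
  blue(e,b)  [fact]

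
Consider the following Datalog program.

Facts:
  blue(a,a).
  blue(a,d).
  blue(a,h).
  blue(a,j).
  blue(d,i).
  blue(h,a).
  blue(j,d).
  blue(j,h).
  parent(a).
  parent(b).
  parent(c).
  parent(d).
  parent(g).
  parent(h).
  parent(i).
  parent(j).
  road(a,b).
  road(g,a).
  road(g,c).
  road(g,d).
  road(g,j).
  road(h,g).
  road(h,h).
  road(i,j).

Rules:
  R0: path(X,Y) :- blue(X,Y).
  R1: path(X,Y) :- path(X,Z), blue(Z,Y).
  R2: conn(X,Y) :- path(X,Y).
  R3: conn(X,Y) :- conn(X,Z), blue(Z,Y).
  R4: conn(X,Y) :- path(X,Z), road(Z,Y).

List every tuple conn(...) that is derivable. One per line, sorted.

round 1: derive path(a,a) via R0 from blue(a,a)
round 1: derive path(a,d) via R0 from blue(a,d)
round 1: derive path(a,h) via R0 from blue(a,h)
round 1: derive path(a,j) via R0 from blue(a,j)
round 1: derive path(d,i) via R0 from blue(d,i)
round 1: derive path(h,a) via R0 from blue(h,a)
round 1: derive path(j,d) via R0 from blue(j,d)
round 1: derive path(j,h) via R0 from blue(j,h)
round 2: derive path(a,i) via R1 from path(a,d), blue(d,i)
round 2: derive path(h,d) via R1 from path(h,a), blue(a,d)
round 2: derive path(h,h) via R1 from path(h,a), blue(a,h)
round 2: derive path(h,j) via R1 from path(h,a), blue(a,j)
round 2: derive path(j,a) via R1 from path(j,h), blue(h,a)
round 2: derive path(j,i) via R1 from path(j,d), blue(d,i)
round 2: derive conn(a,a) via R2 from path(a,a)
round 2: derive conn(a,d) via R2 from path(a,d)
round 2: derive conn(a,h) via R2 from path(a,h)
round 2: derive conn(a,j) via R2 from path(a,j)
round 2: derive conn(d,i) via R2 from path(d,i)
round 2: derive conn(h,a) via R2 from path(h,a)
round 2: derive conn(j,d) via R2 from path(j,d)
round 2: derive conn(j,h) via R2 from path(j,h)
round 2: derive conn(a,b) via R4 from path(a,a), road(a,b)
round 2: derive conn(a,g) via R4 from path(a,h), road(h,g)
round 2: derive conn(d,j) via R4 from path(d,i), road(i,j)
round 2: derive conn(h,b) via R4 from path(h,a), road(a,b)
round 2: derive conn(j,g) via R4 from path(j,h), road(h,g)
round 3: derive path(h,i) via R1 from path(h,d), blue(d,i)
round 3: derive path(j,j) via R1 from path(j,a), blue(a,j)
round 3: derive conn(a,i) via R2 from path(a,i)
round 3: derive conn(h,d) via R2 from path(h,d)
round 3: derive conn(h,h) via R2 from path(h,h)
round 3: derive conn(h,j) via R2 from path(h,j)
round 3: derive conn(j,a) via R2 from path(j,a)
round 3: derive conn(j,i) via R2 from path(j,i)
round 3: derive conn(d,d) via R3 from conn(d,j), blue(j,d)
round 3: derive conn(d,h) via R3 from conn(d,j), blue(j,h)
round 3: derive conn(h,g) via R4 from path(h,h), road(h,g)
round 3: derive conn(j,b) via R4 from path(j,a), road(a,b)
round 3: derive conn(j,j) via R4 from path(j,i), road(i,j)
round 4: derive conn(h,i) via R2 from path(h,i)
round 4: derive conn(d,a) via R3 from conn(d,h), blue(h,a)

conn(a,a)
conn(a,b)
conn(a,d)
conn(a,g)
conn(a,h)
conn(a,i)
conn(a,j)
conn(d,a)
conn(d,d)
conn(d,h)
conn(d,i)
conn(d,j)
conn(h,a)
conn(h,b)
conn(h,d)
conn(h,g)
conn(h,h)
conn(h,i)
conn(h,j)
conn(j,a)
conn(j,b)
conn(j,d)
conn(j,g)
conn(j,h)
conn(j,i)
conn(j,j)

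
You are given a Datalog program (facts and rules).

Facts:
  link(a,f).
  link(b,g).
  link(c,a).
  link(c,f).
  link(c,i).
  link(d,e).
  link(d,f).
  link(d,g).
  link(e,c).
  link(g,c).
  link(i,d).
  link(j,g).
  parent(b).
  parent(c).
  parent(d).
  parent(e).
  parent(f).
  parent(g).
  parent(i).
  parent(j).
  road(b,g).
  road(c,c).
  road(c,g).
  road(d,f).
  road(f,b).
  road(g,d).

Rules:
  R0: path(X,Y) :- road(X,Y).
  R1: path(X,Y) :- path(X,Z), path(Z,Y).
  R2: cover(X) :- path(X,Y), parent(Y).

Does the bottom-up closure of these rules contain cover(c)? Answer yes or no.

round 1: derive path(b,g) via R0 from road(b,g)
round 1: derive path(c,c) via R0 from road(c,c)
round 1: derive path(c,g) via R0 from road(c,g)
round 1: derive path(d,f) via R0 from road(d,f)
round 1: derive path(f,b) via R0 from road(f,b)
round 1: derive path(g,d) via R0 from road(g,d)
round 2: derive path(b,d) via R1 from path(b,g), path(g,d)
round 2: derive path(c,d) via R1 from path(c,g), path(g,d)
round 2: derive path(d,b) via R1 from path(d,f), path(f,b)
round 2: derive path(f,g) via R1 from path(f,b), path(b,g)
round 2: derive path(g,f) via R1 from path(g,d), path(d,f)
round 2: derive cover(b) via R2 from path(b,g), parent(g)
round 2: derive cover(c) via R2 from path(c,c), parent(c)
round 2: derive cover(d) via R2 from path(d,f), parent(f)
round 2: derive cover(f) via R2 from path(f,b), parent(b)
round 2: derive cover(g) via R2 from path(g,d), parent(d)
round 3: derive path(b,b) via R1 from path(b,d), path(d,b)
round 3: derive path(b,f) via R1 from path(b,d), path(d,f)
round 3: derive path(c,b) via R1 from path(c,d), path(d,b)
round 3: derive path(c,f) via R1 from path(c,d), path(d,f)
round 3: derive path(d,d) via R1 from path(d,b), path(b,d)
round 3: derive path(d,g) via R1 from path(d,b), path(b,g)
round 3: derive path(f,d) via R1 from path(f,b), path(b,d)
round 3: derive path(f,f) via R1 from path(f,g), path(g,f)
round 3: derive path(g,b) via R1 from path(g,d), path(d,b)
round 3: derive path(g,g) via R1 from path(g,f), path(f,g)

yes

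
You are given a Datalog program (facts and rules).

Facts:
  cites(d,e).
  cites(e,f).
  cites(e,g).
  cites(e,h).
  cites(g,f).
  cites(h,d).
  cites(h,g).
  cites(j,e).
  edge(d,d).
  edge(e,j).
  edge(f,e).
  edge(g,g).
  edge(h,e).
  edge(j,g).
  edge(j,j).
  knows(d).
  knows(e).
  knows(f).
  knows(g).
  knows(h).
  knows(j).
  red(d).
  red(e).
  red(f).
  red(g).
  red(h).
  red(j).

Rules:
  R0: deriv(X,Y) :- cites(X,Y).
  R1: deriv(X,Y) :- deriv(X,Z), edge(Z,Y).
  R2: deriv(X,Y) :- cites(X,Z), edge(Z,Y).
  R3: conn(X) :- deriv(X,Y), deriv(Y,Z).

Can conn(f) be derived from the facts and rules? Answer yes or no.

no

round 1: derive deriv(d,e) via R0 from cites(d,e)
round 1: derive deriv(e,f) via R0 from cites(e,f)
round 1: derive deriv(e,g) via R0 from cites(e,g)
round 1: derive deriv(e,h) via R0 from cites(e,h)
round 1: derive deriv(g,f) via R0 from cites(g,f)
round 1: derive deriv(h,d) via R0 from cites(h,d)
round 1: derive deriv(h,g) via R0 from cites(h,g)
round 1: derive deriv(j,e) via R0 from cites(j,e)
round 1: derive deriv(d,j) via R2 from cites(d,e), edge(e,j)
round 1: derive deriv(e,e) via R2 from cites(e,f), edge(f,e)
round 1: derive deriv(g,e) via R2 from cites(g,f), edge(f,e)
round 1: derive deriv(j,j) via R2 from cites(j,e), edge(e,j)
round 2: derive deriv(d,g) via R1 from deriv(d,j), edge(j,g)
round 2: derive deriv(e,j) via R1 from deriv(e,e), edge(e,j)
round 2: derive deriv(g,j) via R1 from deriv(g,e), edge(e,j)
round 2: derive deriv(j,g) via R1 from deriv(j,j), edge(j,g)
round 2: derive conn(d) via R3 from deriv(d,e), deriv(e,e)
round 2: derive conn(e) via R3 from deriv(e,e), deriv(e,e)
round 2: derive conn(g) via R3 from deriv(g,e), deriv(e,e)
round 2: derive conn(h) via R3 from deriv(h,d), deriv(d,e)
round 2: derive conn(j) via R3 from deriv(j,e), deriv(e,e)
round 3: derive deriv(g,g) via R1 from deriv(g,j), edge(j,g)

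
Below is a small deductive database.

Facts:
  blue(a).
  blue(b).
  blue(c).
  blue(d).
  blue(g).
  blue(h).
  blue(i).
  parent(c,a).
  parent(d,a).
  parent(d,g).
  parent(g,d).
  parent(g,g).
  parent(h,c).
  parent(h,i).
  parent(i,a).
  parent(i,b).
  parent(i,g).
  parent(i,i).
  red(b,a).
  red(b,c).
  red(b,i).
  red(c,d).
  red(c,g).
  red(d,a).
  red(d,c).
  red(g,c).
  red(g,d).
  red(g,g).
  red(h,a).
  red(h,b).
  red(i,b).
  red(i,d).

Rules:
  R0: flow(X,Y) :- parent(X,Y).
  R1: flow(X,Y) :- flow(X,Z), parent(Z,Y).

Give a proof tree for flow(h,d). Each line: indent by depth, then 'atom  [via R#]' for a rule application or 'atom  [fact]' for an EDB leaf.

round 1: derive flow(c,a) via R0 from parent(c,a)
round 1: derive flow(d,a) via R0 from parent(d,a)
round 1: derive flow(d,g) via R0 from parent(d,g)
round 1: derive flow(g,d) via R0 from parent(g,d)
round 1: derive flow(g,g) via R0 from parent(g,g)
round 1: derive flow(h,c) via R0 from parent(h,c)
round 1: derive flow(h,i) via R0 from parent(h,i)
round 1: derive flow(i,a) via R0 from parent(i,a)
round 1: derive flow(i,b) via R0 from parent(i,b)
round 1: derive flow(i,g) via R0 from parent(i,g)
round 1: derive flow(i,i) via R0 from parent(i,i)
round 2: derive flow(d,d) via R1 from flow(d,g), parent(g,d)
round 2: derive flow(g,a) via R1 from flow(g,d), parent(d,a)
round 2: derive flow(h,a) via R1 from flow(h,c), parent(c,a)
round 2: derive flow(h,b) via R1 from flow(h,i), parent(i,b)
round 2: derive flow(h,g) via R1 from flow(h,i), parent(i,g)
round 2: derive flow(i,d) via R1 from flow(i,g), parent(g,d)
round 3: derive flow(h,d) via R1 from flow(h,g), parent(g,d)

flow(h,d)  [via R1]
  flow(h,g)  [via R1]
    flow(h,i)  [via R0]
      parent(h,i)  [fact]
    parent(i,g)  [fact]
  parent(g,d)  [fact]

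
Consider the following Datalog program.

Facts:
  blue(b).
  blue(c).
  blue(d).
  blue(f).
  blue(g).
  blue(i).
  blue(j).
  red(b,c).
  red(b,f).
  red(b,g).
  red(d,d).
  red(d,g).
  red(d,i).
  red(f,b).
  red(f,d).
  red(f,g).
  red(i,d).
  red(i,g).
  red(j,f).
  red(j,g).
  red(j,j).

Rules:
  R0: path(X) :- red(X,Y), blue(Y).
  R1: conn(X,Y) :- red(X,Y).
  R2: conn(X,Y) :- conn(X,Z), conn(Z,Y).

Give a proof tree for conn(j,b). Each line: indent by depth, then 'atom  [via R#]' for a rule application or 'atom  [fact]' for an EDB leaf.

round 1: derive conn(b,c) via R1 from red(b,c)
round 1: derive conn(b,f) via R1 from red(b,f)
round 1: derive conn(b,g) via R1 from red(b,g)
round 1: derive conn(d,d) via R1 from red(d,d)
round 1: derive conn(d,g) via R1 from red(d,g)
round 1: derive conn(d,i) via R1 from red(d,i)
round 1: derive conn(f,b) via R1 from red(f,b)
round 1: derive conn(f,d) via R1 from red(f,d)
round 1: derive conn(f,g) via R1 from red(f,g)
round 1: derive conn(i,d) via R1 from red(i,d)
round 1: derive conn(i,g) via R1 from red(i,g)
round 1: derive conn(j,f) via R1 from red(j,f)
round 1: derive conn(j,g) via R1 from red(j,g)
round 1: derive conn(j,j) via R1 from red(j,j)
round 2: derive conn(b,b) via R2 from conn(b,f), conn(f,b)
round 2: derive conn(b,d) via R2 from conn(b,f), conn(f,d)
round 2: derive conn(f,c) via R2 from conn(f,b), conn(b,c)
round 2: derive conn(f,f) via R2 from conn(f,b), conn(b,f)
round 2: derive conn(f,i) via R2 from conn(f,d), conn(d,i)
round 2: derive conn(i,i) via R2 from conn(i,d), conn(d,i)
round 2: derive conn(j,b) via R2 from conn(j,f), conn(f,b)
round 2: derive conn(j,d) via R2 from conn(j,f), conn(f,d)
round 3: derive conn(b,i) via R2 from conn(b,d), conn(d,i)
round 3: derive conn(j,c) via R2 from conn(j,b), conn(b,c)
round 3: derive conn(j,i) via R2 from conn(j,d), conn(d,i)

conn(j,b)  [via R2]
  conn(j,f)  [via R1]
    red(j,f)  [fact]
  conn(f,b)  [via R1]
    red(f,b)  [fact]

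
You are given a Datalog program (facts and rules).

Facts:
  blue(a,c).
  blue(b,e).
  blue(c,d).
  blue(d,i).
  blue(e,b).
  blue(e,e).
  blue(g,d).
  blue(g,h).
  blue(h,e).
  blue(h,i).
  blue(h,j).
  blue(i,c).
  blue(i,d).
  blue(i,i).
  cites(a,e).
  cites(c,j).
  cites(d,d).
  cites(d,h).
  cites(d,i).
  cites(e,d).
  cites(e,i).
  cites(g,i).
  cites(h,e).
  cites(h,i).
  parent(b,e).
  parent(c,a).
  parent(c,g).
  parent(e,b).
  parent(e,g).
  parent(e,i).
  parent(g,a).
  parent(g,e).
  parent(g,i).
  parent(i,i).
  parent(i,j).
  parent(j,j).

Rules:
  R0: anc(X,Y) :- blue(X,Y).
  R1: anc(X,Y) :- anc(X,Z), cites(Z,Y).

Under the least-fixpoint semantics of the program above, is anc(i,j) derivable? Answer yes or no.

yes

round 1: derive anc(a,c) via R0 from blue(a,c)
round 1: derive anc(b,e) via R0 from blue(b,e)
round 1: derive anc(c,d) via R0 from blue(c,d)
round 1: derive anc(d,i) via R0 from blue(d,i)
round 1: derive anc(e,b) via R0 from blue(e,b)
round 1: derive anc(e,e) via R0 from blue(e,e)
round 1: derive anc(g,d) via R0 from blue(g,d)
round 1: derive anc(g,h) via R0 from blue(g,h)
round 1: derive anc(h,e) via R0 from blue(h,e)
round 1: derive anc(h,i) via R0 from blue(h,i)
round 1: derive anc(h,j) via R0 from blue(h,j)
round 1: derive anc(i,c) via R0 from blue(i,c)
round 1: derive anc(i,d) via R0 from blue(i,d)
round 1: derive anc(i,i) via R0 from blue(i,i)
round 2: derive anc(a,j) via R1 from anc(a,c), cites(c,j)
round 2: derive anc(b,d) via R1 from anc(b,e), cites(e,d)
round 2: derive anc(b,i) via R1 from anc(b,e), cites(e,i)
round 2: derive anc(c,h) via R1 from anc(c,d), cites(d,h)
round 2: derive anc(c,i) via R1 from anc(c,d), cites(d,i)
round 2: derive anc(e,d) via R1 from anc(e,e), cites(e,d)
round 2: derive anc(e,i) via R1 from anc(e,e), cites(e,i)
round 2: derive anc(g,e) via R1 from anc(g,h), cites(h,e)
round 2: derive anc(g,i) via R1 from anc(g,d), cites(d,i)
round 2: derive anc(h,d) via R1 from anc(h,e), cites(e,d)
round 2: derive anc(i,h) via R1 from anc(i,d), cites(d,h)
round 2: derive anc(i,j) via R1 from anc(i,c), cites(c,j)
round 3: derive anc(b,h) via R1 from anc(b,d), cites(d,h)
round 3: derive anc(c,e) via R1 from anc(c,h), cites(h,e)
round 3: derive anc(e,h) via R1 from anc(e,d), cites(d,h)
round 3: derive anc(h,h) via R1 from anc(h,d), cites(d,h)
round 3: derive anc(i,e) via R1 from anc(i,h), cites(h,e)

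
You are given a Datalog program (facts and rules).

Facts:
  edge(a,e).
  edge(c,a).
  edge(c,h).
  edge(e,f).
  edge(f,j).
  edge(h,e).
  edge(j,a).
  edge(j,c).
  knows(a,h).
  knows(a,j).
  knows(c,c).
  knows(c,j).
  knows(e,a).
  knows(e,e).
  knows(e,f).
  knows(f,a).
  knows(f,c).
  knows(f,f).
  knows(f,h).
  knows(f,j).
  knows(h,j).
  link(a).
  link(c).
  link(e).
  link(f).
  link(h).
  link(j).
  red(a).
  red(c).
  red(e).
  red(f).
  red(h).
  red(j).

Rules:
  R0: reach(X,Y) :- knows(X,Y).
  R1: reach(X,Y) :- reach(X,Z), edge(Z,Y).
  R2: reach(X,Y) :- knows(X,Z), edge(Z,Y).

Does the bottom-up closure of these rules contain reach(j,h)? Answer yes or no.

round 1: derive reach(a,h) via R0 from knows(a,h)
round 1: derive reach(a,j) via R0 from knows(a,j)
round 1: derive reach(c,c) via R0 from knows(c,c)
round 1: derive reach(c,j) via R0 from knows(c,j)
round 1: derive reach(e,a) via R0 from knows(e,a)
round 1: derive reach(e,e) via R0 from knows(e,e)
round 1: derive reach(e,f) via R0 from knows(e,f)
round 1: derive reach(f,a) via R0 from knows(f,a)
round 1: derive reach(f,c) via R0 from knows(f,c)
round 1: derive reach(f,f) via R0 from knows(f,f)
round 1: derive reach(f,h) via R0 from knows(f,h)
round 1: derive reach(f,j) via R0 from knows(f,j)
round 1: derive reach(h,j) via R0 from knows(h,j)
round 1: derive reach(a,a) via R2 from knows(a,j), edge(j,a)
round 1: derive reach(a,c) via R2 from knows(a,j), edge(j,c)
round 1: derive reach(a,e) via R2 from knows(a,h), edge(h,e)
round 1: derive reach(c,a) via R2 from knows(c,c), edge(c,a)
round 1: derive reach(c,h) via R2 from knows(c,c), edge(c,h)
round 1: derive reach(e,j) via R2 from knows(e,f), edge(f,j)
round 1: derive reach(f,e) via R2 from knows(f,a), edge(a,e)
round 1: derive reach(h,a) via R2 from knows(h,j), edge(j,a)
round 1: derive reach(h,c) via R2 from knows(h,j), edge(j,c)
round 2: derive reach(a,f) via R1 from reach(a,e), edge(e,f)
round 2: derive reach(c,e) via R1 from reach(c,a), edge(a,e)
round 2: derive reach(e,c) via R1 from reach(e,j), edge(j,c)
round 2: derive reach(h,e) via R1 from reach(h,a), edge(a,e)
round 2: derive reach(h,h) via R1 from reach(h,c), edge(c,h)
round 3: derive reach(c,f) via R1 from reach(c,e), edge(e,f)
round 3: derive reach(e,h) via R1 from reach(e,c), edge(c,h)
round 3: derive reach(h,f) via R1 from reach(h,e), edge(e,f)

no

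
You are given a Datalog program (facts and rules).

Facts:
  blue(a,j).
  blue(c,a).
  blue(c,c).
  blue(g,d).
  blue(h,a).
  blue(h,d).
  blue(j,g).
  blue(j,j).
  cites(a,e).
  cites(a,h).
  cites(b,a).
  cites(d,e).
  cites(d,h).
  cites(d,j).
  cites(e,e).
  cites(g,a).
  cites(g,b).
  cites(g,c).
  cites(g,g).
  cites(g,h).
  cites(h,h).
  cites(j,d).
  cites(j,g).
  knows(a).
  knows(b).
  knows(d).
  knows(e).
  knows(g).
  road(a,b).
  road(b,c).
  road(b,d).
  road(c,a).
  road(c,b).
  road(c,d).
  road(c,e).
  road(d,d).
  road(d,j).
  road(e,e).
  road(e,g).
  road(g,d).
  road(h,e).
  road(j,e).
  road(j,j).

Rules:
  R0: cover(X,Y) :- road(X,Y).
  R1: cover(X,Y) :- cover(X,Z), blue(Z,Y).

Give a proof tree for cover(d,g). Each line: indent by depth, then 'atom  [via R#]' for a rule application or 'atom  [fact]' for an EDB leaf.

cover(d,g)  [via R1]
  cover(d,j)  [via R0]
    road(d,j)  [fact]
  blue(j,g)  [fact]

round 1: derive cover(a,b) via R0 from road(a,b)
round 1: derive cover(b,c) via R0 from road(b,c)
round 1: derive cover(b,d) via R0 from road(b,d)
round 1: derive cover(c,a) via R0 from road(c,a)
round 1: derive cover(c,b) via R0 from road(c,b)
round 1: derive cover(c,d) via R0 from road(c,d)
round 1: derive cover(c,e) via R0 from road(c,e)
round 1: derive cover(d,d) via R0 from road(d,d)
round 1: derive cover(d,j) via R0 from road(d,j)
round 1: derive cover(e,e) via R0 from road(e,e)
round 1: derive cover(e,g) via R0 from road(e,g)
round 1: derive cover(g,d) via R0 from road(g,d)
round 1: derive cover(h,e) via R0 from road(h,e)
round 1: derive cover(j,e) via R0 from road(j,e)
round 1: derive cover(j,j) via R0 from road(j,j)
round 2: derive cover(b,a) via R1 from cover(b,c), blue(c,a)
round 2: derive cover(c,j) via R1 from cover(c,a), blue(a,j)
round 2: derive cover(d,g) via R1 from cover(d,j), blue(j,g)
round 2: derive cover(e,d) via R1 from cover(e,g), blue(g,d)
round 2: derive cover(j,g) via R1 from cover(j,j), blue(j,g)
round 3: derive cover(b,j) via R1 from cover(b,a), blue(a,j)
round 3: derive cover(c,g) via R1 from cover(c,j), blue(j,g)
round 3: derive cover(j,d) via R1 from cover(j,g), blue(g,d)
round 4: derive cover(b,g) via R1 from cover(b,j), blue(j,g)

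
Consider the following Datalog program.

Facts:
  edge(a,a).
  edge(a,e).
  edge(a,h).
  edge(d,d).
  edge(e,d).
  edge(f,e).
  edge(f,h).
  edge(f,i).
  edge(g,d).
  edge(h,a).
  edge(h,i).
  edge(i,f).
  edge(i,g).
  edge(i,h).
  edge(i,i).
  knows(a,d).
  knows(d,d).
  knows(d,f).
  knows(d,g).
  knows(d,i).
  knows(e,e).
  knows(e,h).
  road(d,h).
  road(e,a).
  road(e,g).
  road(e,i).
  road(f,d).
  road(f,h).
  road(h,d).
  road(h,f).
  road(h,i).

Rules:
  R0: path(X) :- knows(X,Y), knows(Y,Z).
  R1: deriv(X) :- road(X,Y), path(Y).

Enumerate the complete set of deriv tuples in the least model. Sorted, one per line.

round 1: derive path(a) via R0 from knows(a,d), knows(d,d)
round 1: derive path(d) via R0 from knows(d,d), knows(d,d)
round 1: derive path(e) via R0 from knows(e,e), knows(e,e)
round 2: derive deriv(e) via R1 from road(e,a), path(a)
round 2: derive deriv(f) via R1 from road(f,d), path(d)
round 2: derive deriv(h) via R1 from road(h,d), path(d)

deriv(e)
deriv(f)
deriv(h)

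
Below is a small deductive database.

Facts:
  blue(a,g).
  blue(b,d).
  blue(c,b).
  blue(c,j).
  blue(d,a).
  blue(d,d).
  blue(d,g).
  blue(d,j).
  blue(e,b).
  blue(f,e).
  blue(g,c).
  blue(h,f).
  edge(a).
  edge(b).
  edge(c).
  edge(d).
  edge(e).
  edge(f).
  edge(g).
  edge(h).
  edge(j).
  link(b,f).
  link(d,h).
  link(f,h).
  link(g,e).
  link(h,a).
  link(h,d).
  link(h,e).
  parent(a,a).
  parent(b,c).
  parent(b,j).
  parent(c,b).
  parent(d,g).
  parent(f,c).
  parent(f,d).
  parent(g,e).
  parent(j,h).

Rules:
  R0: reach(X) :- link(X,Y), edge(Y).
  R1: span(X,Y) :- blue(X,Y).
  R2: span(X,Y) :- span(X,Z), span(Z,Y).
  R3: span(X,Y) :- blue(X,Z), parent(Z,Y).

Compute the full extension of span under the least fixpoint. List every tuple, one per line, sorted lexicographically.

span(a,a)
span(a,b)
span(a,c)
span(a,d)
span(a,e)
span(a,f)
span(a,g)
span(a,h)
span(a,j)
span(b,a)
span(b,b)
span(b,c)
span(b,d)
span(b,e)
span(b,f)
span(b,g)
span(b,h)
span(b,j)
span(c,a)
span(c,b)
span(c,c)
span(c,d)
span(c,e)
span(c,f)
span(c,g)
span(c,h)
span(c,j)
span(d,a)
span(d,b)
span(d,c)
span(d,d)
span(d,e)
span(d,f)
span(d,g)
span(d,h)
span(d,j)
span(e,a)
span(e,b)
span(e,c)
span(e,d)
span(e,e)
span(e,f)
span(e,g)
span(e,h)
span(e,j)
span(f,a)
span(f,b)
span(f,c)
span(f,d)
span(f,e)
span(f,f)
span(f,g)
span(f,h)
span(f,j)
span(g,a)
span(g,b)
span(g,c)
span(g,d)
span(g,e)
span(g,f)
span(g,g)
span(g,h)
span(g,j)
span(h,a)
span(h,b)
span(h,c)
span(h,d)
span(h,e)
span(h,f)
span(h,g)
span(h,h)
span(h,j)

round 1: derive span(a,g) via R1 from blue(a,g)
round 1: derive span(b,d) via R1 from blue(b,d)
round 1: derive span(c,b) via R1 from blue(c,b)
round 1: derive span(c,j) via R1 from blue(c,j)
round 1: derive span(d,a) via R1 from blue(d,a)
round 1: derive span(d,d) via R1 from blue(d,d)
round 1: derive span(d,g) via R1 from blue(d,g)
round 1: derive span(d,j) via R1 from blue(d,j)
round 1: derive span(e,b) via R1 from blue(e,b)
round 1: derive span(f,e) via R1 from blue(f,e)
round 1: derive span(g,c) via R1 from blue(g,c)
round 1: derive span(h,f) via R1 from blue(h,f)
round 1: derive span(a,e) via R3 from blue(a,g), parent(g,e)
round 1: derive span(b,g) via R3 from blue(b,d), parent(d,g)
round 1: derive span(c,c) via R3 from blue(c,b), parent(b,c)
round 1: derive span(c,h) via R3 from blue(c,j), parent(j,h)
round 1: derive span(d,e) via R3 from blue(d,g), parent(g,e)
round 1: derive span(d,h) via R3 from blue(d,j), parent(j,h)
round 1: derive span(e,c) via R3 from blue(e,b), parent(b,c)
round 1: derive span(e,j) via R3 from blue(e,b), parent(b,j)
round 1: derive span(g,b) via R3 from blue(g,c), parent(c,b)
round 1: derive span(h,c) via R3 from blue(h,f), parent(f,c)
round 1: derive span(h,d) via R3 from blue(h,f), parent(f,d)
round 2: derive span(a,b) via R2 from span(a,e), span(e,b)
round 2: derive span(a,c) via R2 from span(a,e), span(e,c)
round 2: derive span(a,j) via R2 from span(a,e), span(e,j)
round 2: derive span(b,a) via R2 from span(b,d), span(d,a)
round 2: derive span(b,b) via R2 from span(b,g), span(g,b)
round 2: derive span(b,c) via R2 from span(b,g), span(g,c)
round 2: derive span(b,e) via R2 from span(b,d), span(d,e)
round 2: derive span(b,h) via R2 from span(b,d), span(d,h)
round 2: derive span(b,j) via R2 from span(b,d), span(d,j)
round 2: derive span(c,d) via R2 from span(c,b), span(b,d)
round 2: derive span(c,f) via R2 from span(c,h), span(h,f)
round 2: derive span(c,g) via R2 from span(c,b), span(b,g)
round 2: derive span(d,b) via R2 from span(d,e), span(e,b)
round 2: derive span(d,c) via R2 from span(d,e), span(e,c)
round 2: derive span(d,f) via R2 from span(d,h), span(h,f)
round 2: derive span(e,d) via R2 from span(e,b), span(b,d)
round 2: derive span(e,g) via R2 from span(e,b), span(b,g)
round 2: derive span(e,h) via R2 from span(e,c), span(c,h)
round 2: derive span(f,b) via R2 from span(f,e), span(e,b)
round 2: derive span(f,c) via R2 from span(f,e), span(e,c)
round 2: derive span(f,j) via R2 from span(f,e), span(e,j)
round 2: derive span(g,d) via R2 from span(g,b), span(b,d)
round 2: derive span(g,g) via R2 from span(g,b), span(b,g)
round 2: derive span(g,h) via R2 from span(g,c), span(c,h)
round 2: derive span(g,j) via R2 from span(g,c), span(c,j)
round 2: derive span(h,a) via R2 from span(h,d), span(d,a)
round 2: derive span(h,b) via R2 from span(h,c), span(c,b)
round 2: derive span(h,e) via R2 from span(h,d), span(d,e)
round 2: derive span(h,g) via R2 from span(h,d), span(d,g)
round 2: derive span(h,h) via R2 from span(h,c), span(c,h)
round 2: derive span(h,j) via R2 from span(h,c), span(c,j)
round 3: derive span(a,a) via R2 from span(a,b), span(b,a)
round 3: derive span(a,d) via R2 from span(a,b), span(b,d)
round 3: derive span(a,f) via R2 from span(a,c), span(c,f)
round 3: derive span(a,h) via R2 from span(a,b), span(b,h)
round 3: derive span(b,f) via R2 from span(b,c), span(c,f)
round 3: derive span(c,a) via R2 from span(c,b), span(b,a)
round 3: derive span(c,e) via R2 from span(c,b), span(b,e)
round 3: derive span(e,a) via R2 from span(e,b), span(b,a)
round 3: derive span(e,e) via R2 from span(e,b), span(b,e)
round 3: derive span(e,f) via R2 from span(e,c), span(c,f)
round 3: derive span(f,a) via R2 from span(f,b), span(b,a)
round 3: derive span(f,d) via R2 from span(f,b), span(b,d)
round 3: derive span(f,f) via R2 from span(f,c), span(c,f)
round 3: derive span(f,g) via R2 from span(f,b), span(b,g)
round 3: derive span(f,h) via R2 from span(f,b), span(b,h)
round 3: derive span(g,a) via R2 from span(g,b), span(b,a)
round 3: derive span(g,e) via R2 from span(g,b), span(b,e)
round 3: derive span(g,f) via R2 from span(g,c), span(c,f)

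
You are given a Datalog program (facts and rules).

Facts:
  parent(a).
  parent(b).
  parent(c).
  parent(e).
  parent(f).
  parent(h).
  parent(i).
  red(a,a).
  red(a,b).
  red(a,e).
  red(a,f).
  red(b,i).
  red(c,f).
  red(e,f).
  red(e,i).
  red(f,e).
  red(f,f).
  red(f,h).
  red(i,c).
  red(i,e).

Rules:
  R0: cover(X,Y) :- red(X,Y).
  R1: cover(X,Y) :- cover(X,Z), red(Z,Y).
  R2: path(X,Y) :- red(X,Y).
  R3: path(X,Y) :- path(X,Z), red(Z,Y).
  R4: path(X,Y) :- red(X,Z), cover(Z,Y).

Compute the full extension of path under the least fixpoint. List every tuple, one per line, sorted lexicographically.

round 1: derive cover(a,a) via R0 from red(a,a)
round 1: derive cover(a,b) via R0 from red(a,b)
round 1: derive cover(a,e) via R0 from red(a,e)
round 1: derive cover(a,f) via R0 from red(a,f)
round 1: derive cover(b,i) via R0 from red(b,i)
round 1: derive cover(c,f) via R0 from red(c,f)
round 1: derive cover(e,f) via R0 from red(e,f)
round 1: derive cover(e,i) via R0 from red(e,i)
round 1: derive cover(f,e) via R0 from red(f,e)
round 1: derive cover(f,f) via R0 from red(f,f)
round 1: derive cover(f,h) via R0 from red(f,h)
round 1: derive cover(i,c) via R0 from red(i,c)
round 1: derive cover(i,e) via R0 from red(i,e)
round 1: derive path(a,a) via R2 from red(a,a)
round 1: derive path(a,b) via R2 from red(a,b)
round 1: derive path(a,e) via R2 from red(a,e)
round 1: derive path(a,f) via R2 from red(a,f)
round 1: derive path(b,i) via R2 from red(b,i)
round 1: derive path(c,f) via R2 from red(c,f)
round 1: derive path(e,f) via R2 from red(e,f)
round 1: derive path(e,i) via R2 from red(e,i)
round 1: derive path(f,e) via R2 from red(f,e)
round 1: derive path(f,f) via R2 from red(f,f)
round 1: derive path(f,h) via R2 from red(f,h)
round 1: derive path(i,c) via R2 from red(i,c)
round 1: derive path(i,e) via R2 from red(i,e)
round 2: derive cover(a,h) via R1 from cover(a,f), red(f,h)
round 2: derive cover(a,i) via R1 from cover(a,b), red(b,i)
round 2: derive cover(b,c) via R1 from cover(b,i), red(i,c)
round 2: derive cover(b,e) via R1 from cover(b,i), red(i,e)
round 2: derive cover(c,e) via R1 from cover(c,f), red(f,e)
round 2: derive cover(c,h) via R1 from cover(c,f), red(f,h)
round 2: derive cover(e,c) via R1 from cover(e,i), red(i,c)
round 2: derive cover(e,e) via R1 from cover(e,f), red(f,e)
round 2: derive cover(e,h) via R1 from cover(e,f), red(f,h)
round 2: derive cover(f,i) via R1 from cover(f,e), red(e,i)
round 2: derive cover(i,f) via R1 from cover(i,c), red(c,f)
round 2: derive cover(i,i) via R1 from cover(i,e), red(e,i)
round 2: derive path(a,h) via R3 from path(a,f), red(f,h)
round 2: derive path(a,i) via R3 from path(a,b), red(b,i)
round 2: derive path(b,c) via R3 from path(b,i), red(i,c)
round 2: derive path(b,e) via R3 from path(b,i), red(i,e)
round 2: derive path(c,e) via R3 from path(c,f), red(f,e)
round 2: derive path(c,h) via R3 from path(c,f), red(f,h)
round 2: derive path(e,c) via R3 from path(e,i), red(i,c)
round 2: derive path(e,e) via R3 from path(e,f), red(f,e)
round 2: derive path(e,h) via R3 from path(e,f), red(f,h)
round 2: derive path(f,i) via R3 from path(f,e), red(e,i)
round 2: derive path(i,f) via R3 from path(i,c), red(c,f)
round 2: derive path(i,i) via R3 from path(i,e), red(e,i)
round 3: derive cover(a,c) via R1 from cover(a,i), red(i,c)
round 3: derive cover(b,f) via R1 from cover(b,c), red(c,f)
round 3: derive cover(c,i) via R1 from cover(c,e), red(e,i)
round 3: derive cover(f,c) via R1 from cover(f,i), red(i,c)
round 3: derive cover(i,h) via R1 from cover(i,f), red(f,h)
round 3: derive path(a,c) via R3 from path(a,i), red(i,c)
round 3: derive path(b,f) via R3 from path(b,c), red(c,f)
round 3: derive path(c,i) via R3 from path(c,e), red(e,i)
round 3: derive path(f,c) via R3 from path(f,i), red(i,c)
round 3: derive path(i,h) via R3 from path(i,f), red(f,h)
round 4: derive cover(b,h) via R1 from cover(b,f), red(f,h)
round 4: derive cover(c,c) via R1 from cover(c,i), red(i,c)
round 4: derive path(b,h) via R3 from path(b,f), red(f,h)
round 4: derive path(c,c) via R3 from path(c,i), red(i,c)

path(a,a)
path(a,b)
path(a,c)
path(a,e)
path(a,f)
path(a,h)
path(a,i)
path(b,c)
path(b,e)
path(b,f)
path(b,h)
path(b,i)
path(c,c)
path(c,e)
path(c,f)
path(c,h)
path(c,i)
path(e,c)
path(e,e)
path(e,f)
path(e,h)
path(e,i)
path(f,c)
path(f,e)
path(f,f)
path(f,h)
path(f,i)
path(i,c)
path(i,e)
path(i,f)
path(i,h)
path(i,i)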